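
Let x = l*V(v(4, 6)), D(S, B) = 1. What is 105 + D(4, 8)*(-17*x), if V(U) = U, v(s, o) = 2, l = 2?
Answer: 37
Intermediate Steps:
x = 4 (x = 2*2 = 4)
105 + D(4, 8)*(-17*x) = 105 + 1*(-17*4) = 105 + 1*(-68) = 105 - 68 = 37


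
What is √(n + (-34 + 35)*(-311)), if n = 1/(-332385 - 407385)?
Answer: I*√170197752791670/739770 ≈ 17.635*I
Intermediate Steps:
n = -1/739770 (n = 1/(-739770) = -1/739770 ≈ -1.3518e-6)
√(n + (-34 + 35)*(-311)) = √(-1/739770 + (-34 + 35)*(-311)) = √(-1/739770 + 1*(-311)) = √(-1/739770 - 311) = √(-230068471/739770) = I*√170197752791670/739770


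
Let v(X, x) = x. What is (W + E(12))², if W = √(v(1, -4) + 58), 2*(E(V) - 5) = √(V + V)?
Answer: 121 + 40*√6 ≈ 218.98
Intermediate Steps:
E(V) = 5 + √2*√V/2 (E(V) = 5 + √(V + V)/2 = 5 + √(2*V)/2 = 5 + (√2*√V)/2 = 5 + √2*√V/2)
W = 3*√6 (W = √(-4 + 58) = √54 = 3*√6 ≈ 7.3485)
(W + E(12))² = (3*√6 + (5 + √2*√12/2))² = (3*√6 + (5 + √2*(2*√3)/2))² = (3*√6 + (5 + √6))² = (5 + 4*√6)²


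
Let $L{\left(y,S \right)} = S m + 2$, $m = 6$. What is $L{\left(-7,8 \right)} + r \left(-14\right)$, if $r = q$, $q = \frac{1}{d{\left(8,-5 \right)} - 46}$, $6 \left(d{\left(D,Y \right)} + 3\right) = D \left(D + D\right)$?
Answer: $\frac{4192}{83} \approx 50.506$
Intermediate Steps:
$L{\left(y,S \right)} = 2 + 6 S$ ($L{\left(y,S \right)} = S 6 + 2 = 6 S + 2 = 2 + 6 S$)
$d{\left(D,Y \right)} = -3 + \frac{D^{2}}{3}$ ($d{\left(D,Y \right)} = -3 + \frac{D \left(D + D\right)}{6} = -3 + \frac{D 2 D}{6} = -3 + \frac{2 D^{2}}{6} = -3 + \frac{D^{2}}{3}$)
$q = - \frac{3}{83}$ ($q = \frac{1}{\left(-3 + \frac{8^{2}}{3}\right) - 46} = \frac{1}{\left(-3 + \frac{1}{3} \cdot 64\right) - 46} = \frac{1}{\left(-3 + \frac{64}{3}\right) - 46} = \frac{1}{\frac{55}{3} - 46} = \frac{1}{- \frac{83}{3}} = - \frac{3}{83} \approx -0.036145$)
$r = - \frac{3}{83} \approx -0.036145$
$L{\left(-7,8 \right)} + r \left(-14\right) = \left(2 + 6 \cdot 8\right) - - \frac{42}{83} = \left(2 + 48\right) + \frac{42}{83} = 50 + \frac{42}{83} = \frac{4192}{83}$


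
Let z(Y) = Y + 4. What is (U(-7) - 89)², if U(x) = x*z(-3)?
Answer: 9216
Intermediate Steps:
z(Y) = 4 + Y
U(x) = x (U(x) = x*(4 - 3) = x*1 = x)
(U(-7) - 89)² = (-7 - 89)² = (-96)² = 9216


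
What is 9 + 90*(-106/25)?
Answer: -1863/5 ≈ -372.60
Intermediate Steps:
9 + 90*(-106/25) = 9 - 1908/5 = -1863/5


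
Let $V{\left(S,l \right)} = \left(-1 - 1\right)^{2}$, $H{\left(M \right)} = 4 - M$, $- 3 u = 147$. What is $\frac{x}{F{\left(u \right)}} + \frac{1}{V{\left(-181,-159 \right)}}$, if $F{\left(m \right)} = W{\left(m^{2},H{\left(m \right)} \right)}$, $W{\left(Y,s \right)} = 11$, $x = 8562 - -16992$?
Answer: $\frac{102227}{44} \approx 2323.3$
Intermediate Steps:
$u = -49$ ($u = \left(- \frac{1}{3}\right) 147 = -49$)
$x = 25554$ ($x = 8562 + 16992 = 25554$)
$V{\left(S,l \right)} = 4$ ($V{\left(S,l \right)} = \left(-2\right)^{2} = 4$)
$F{\left(m \right)} = 11$
$\frac{x}{F{\left(u \right)}} + \frac{1}{V{\left(-181,-159 \right)}} = \frac{25554}{11} + \frac{1}{4} = \frac{102227}{44}$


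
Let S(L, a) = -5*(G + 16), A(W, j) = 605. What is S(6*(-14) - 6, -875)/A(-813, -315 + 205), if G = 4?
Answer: -20/121 ≈ -0.16529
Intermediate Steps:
S(L, a) = -100 (S(L, a) = -5*(4 + 16) = -5*20 = -100)
S(6*(-14) - 6, -875)/A(-813, -315 + 205) = -100/605 = -100*1/605 = -20/121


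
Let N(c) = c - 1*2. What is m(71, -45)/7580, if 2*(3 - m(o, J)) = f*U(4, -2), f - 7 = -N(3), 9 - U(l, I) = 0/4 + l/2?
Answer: -9/3790 ≈ -0.0023747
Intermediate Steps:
N(c) = -2 + c (N(c) = c - 2 = -2 + c)
U(l, I) = 9 - l/2 (U(l, I) = 9 - (0/4 + l/2) = 9 - (0*(¼) + l*(½)) = 9 - (0 + l/2) = 9 - l/2)
f = 6 (f = 7 - (-2 + 3) = 7 - 1*1 = 7 - 1 = 6)
m(o, J) = -18 (m(o, J) = 3 - 3*(9 - ½*4) = 3 - 3*(9 - 2) = 3 - 3*7 = 3 - ½*42 = 3 - 21 = -18)
m(71, -45)/7580 = -18/7580 = -18*1/7580 = -9/3790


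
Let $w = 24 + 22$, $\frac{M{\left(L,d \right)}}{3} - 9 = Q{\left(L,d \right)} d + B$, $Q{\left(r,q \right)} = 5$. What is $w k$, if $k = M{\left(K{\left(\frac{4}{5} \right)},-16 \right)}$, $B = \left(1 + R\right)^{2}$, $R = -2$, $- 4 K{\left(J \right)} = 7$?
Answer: $-9660$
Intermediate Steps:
$K{\left(J \right)} = - \frac{7}{4}$ ($K{\left(J \right)} = \left(- \frac{1}{4}\right) 7 = - \frac{7}{4}$)
$B = 1$ ($B = \left(1 - 2\right)^{2} = \left(-1\right)^{2} = 1$)
$M{\left(L,d \right)} = 30 + 15 d$ ($M{\left(L,d \right)} = 27 + 3 \left(5 d + 1\right) = 27 + 3 \left(1 + 5 d\right) = 27 + \left(3 + 15 d\right) = 30 + 15 d$)
$k = -210$ ($k = 30 + 15 \left(-16\right) = 30 - 240 = -210$)
$w = 46$
$w k = 46 \left(-210\right) = -9660$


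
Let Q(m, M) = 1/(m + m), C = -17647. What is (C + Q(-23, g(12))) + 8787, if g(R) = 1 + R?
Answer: -407561/46 ≈ -8860.0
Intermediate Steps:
Q(m, M) = 1/(2*m)
(C + Q(-23, g(12))) + 8787 = (-17647 + (1/2)/(-23)) + 8787 = (-17647 + (1/2)*(-1/23)) + 8787 = (-17647 - 1/46) + 8787 = -811763/46 + 8787 = -407561/46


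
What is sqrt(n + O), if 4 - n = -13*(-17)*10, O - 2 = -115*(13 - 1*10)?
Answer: I*sqrt(2549) ≈ 50.488*I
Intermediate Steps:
O = -343 (O = 2 - 115*(13 - 1*10) = 2 - 115*(13 - 10) = 2 - 115*3 = 2 - 345 = -343)
n = -2206 (n = 4 - (-13*(-17))*10 = 4 - 221*10 = 4 - 1*2210 = 4 - 2210 = -2206)
sqrt(n + O) = sqrt(-2206 - 343) = sqrt(-2549) = I*sqrt(2549)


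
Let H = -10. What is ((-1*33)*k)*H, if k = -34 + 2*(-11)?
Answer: -18480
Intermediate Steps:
k = -56 (k = -34 - 22 = -56)
((-1*33)*k)*H = (-1*33*(-56))*(-10) = -33*(-56)*(-10) = 1848*(-10) = -18480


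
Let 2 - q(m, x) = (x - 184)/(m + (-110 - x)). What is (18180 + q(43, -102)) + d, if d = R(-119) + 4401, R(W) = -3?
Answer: 790586/35 ≈ 22588.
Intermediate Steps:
q(m, x) = 2 - (-184 + x)/(-110 + m - x) (q(m, x) = 2 - (x - 184)/(m + (-110 - x)) = 2 - (-184 + x)/(-110 + m - x))
d = 4398 (d = -3 + 4401 = 4398)
(18180 + q(43, -102)) + d = (18180 + (36 - 2*43 + 3*(-102))/(110 - 102 - 1*43)) + 4398 = (18180 + (36 - 86 - 306)/(110 - 102 - 43)) + 4398 = (18180 - 356/(-35)) + 4398 = (18180 - 1/35*(-356)) + 4398 = (18180 + 356/35) + 4398 = 636656/35 + 4398 = 790586/35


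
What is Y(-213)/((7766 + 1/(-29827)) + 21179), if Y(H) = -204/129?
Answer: -1014118/18561864051 ≈ -5.4634e-5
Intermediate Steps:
Y(H) = -68/43 (Y(H) = -204*1/129 = -68/43)
Y(-213)/((7766 + 1/(-29827)) + 21179) = -68/(43*((7766 + 1/(-29827)) + 21179)) = -68/(43*((7766 - 1/29827) + 21179)) = -68/(43*(231636481/29827 + 21179)) = -68/(43*863342514/29827) = -68/43*29827/863342514 = -1014118/18561864051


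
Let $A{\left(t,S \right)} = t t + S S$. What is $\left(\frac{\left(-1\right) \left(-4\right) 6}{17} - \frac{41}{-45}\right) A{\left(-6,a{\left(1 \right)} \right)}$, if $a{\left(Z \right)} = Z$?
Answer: $\frac{65749}{765} \approx 85.946$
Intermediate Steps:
$A{\left(t,S \right)} = S^{2} + t^{2}$ ($A{\left(t,S \right)} = t^{2} + S^{2} = S^{2} + t^{2}$)
$\left(\frac{\left(-1\right) \left(-4\right) 6}{17} - \frac{41}{-45}\right) A{\left(-6,a{\left(1 \right)} \right)} = \left(\frac{\left(-1\right) \left(-4\right) 6}{17} - \frac{41}{-45}\right) \left(1^{2} + \left(-6\right)^{2}\right) = \left(4 \cdot 6 \cdot \frac{1}{17} - - \frac{41}{45}\right) \left(1 + 36\right) = \left(24 \cdot \frac{1}{17} + \frac{41}{45}\right) 37 = \left(\frac{24}{17} + \frac{41}{45}\right) 37 = \frac{1777}{765} \cdot 37 = \frac{65749}{765}$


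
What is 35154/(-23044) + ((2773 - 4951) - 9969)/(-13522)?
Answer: -3489945/5564303 ≈ -0.62720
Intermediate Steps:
35154/(-23044) + ((2773 - 4951) - 9969)/(-13522) = 35154*(-1/23044) + (-2178 - 9969)*(-1/13522) = -2511/1646 - 12147*(-1/13522) = -2511/1646 + 12147/13522 = -3489945/5564303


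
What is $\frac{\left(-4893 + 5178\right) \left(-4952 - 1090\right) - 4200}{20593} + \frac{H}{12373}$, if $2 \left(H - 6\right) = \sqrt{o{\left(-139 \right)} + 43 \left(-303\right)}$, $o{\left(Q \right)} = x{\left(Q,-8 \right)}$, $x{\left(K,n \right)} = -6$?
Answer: $- \frac{21357777852}{254797189} + \frac{i \sqrt{13035}}{24746} \approx -83.823 + 0.0046137 i$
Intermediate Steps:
$o{\left(Q \right)} = -6$
$H = 6 + \frac{i \sqrt{13035}}{2}$ ($H = 6 + \frac{\sqrt{-6 + 43 \left(-303\right)}}{2} = 6 + \frac{\sqrt{-6 - 13029}}{2} = 6 + \frac{\sqrt{-13035}}{2} = 6 + \frac{i \sqrt{13035}}{2} \approx 6.0 + 57.085 i$)
$\frac{\left(-4893 + 5178\right) \left(-4952 - 1090\right) - 4200}{20593} + \frac{H}{12373} = \frac{\left(-4893 + 5178\right) \left(-4952 - 1090\right) - 4200}{20593} + \frac{6 + \frac{i \sqrt{13035}}{2}}{12373} = \left(285 \left(-6042\right) - 4200\right) \frac{1}{20593} + \left(6 + \frac{i \sqrt{13035}}{2}\right) \frac{1}{12373} = \left(-1721970 - 4200\right) \frac{1}{20593} + \left(\frac{6}{12373} + \frac{i \sqrt{13035}}{24746}\right) = \left(-1726170\right) \frac{1}{20593} + \left(\frac{6}{12373} + \frac{i \sqrt{13035}}{24746}\right) = - \frac{1726170}{20593} + \left(\frac{6}{12373} + \frac{i \sqrt{13035}}{24746}\right) = - \frac{21357777852}{254797189} + \frac{i \sqrt{13035}}{24746}$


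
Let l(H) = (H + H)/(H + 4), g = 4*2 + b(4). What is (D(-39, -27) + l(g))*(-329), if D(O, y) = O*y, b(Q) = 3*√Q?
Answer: -3122539/9 ≈ -3.4695e+5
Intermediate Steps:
g = 14 (g = 4*2 + 3*√4 = 8 + 3*2 = 8 + 6 = 14)
l(H) = 2*H/(4 + H) (l(H) = (2*H)/(4 + H) = 2*H/(4 + H))
(D(-39, -27) + l(g))*(-329) = (-39*(-27) + 2*14/(4 + 14))*(-329) = (1053 + 2*14/18)*(-329) = (1053 + 2*14*(1/18))*(-329) = (1053 + 14/9)*(-329) = (9491/9)*(-329) = -3122539/9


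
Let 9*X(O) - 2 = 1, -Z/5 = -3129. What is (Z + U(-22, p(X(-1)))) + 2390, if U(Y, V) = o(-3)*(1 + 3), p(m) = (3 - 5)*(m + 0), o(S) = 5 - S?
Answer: 18067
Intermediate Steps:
Z = 15645 (Z = -5*(-3129) = 15645)
X(O) = 1/3 (X(O) = 2/9 + (1/9)*1 = 2/9 + 1/9 = 1/3)
p(m) = -2*m
U(Y, V) = 32 (U(Y, V) = (5 - 1*(-3))*(1 + 3) = (5 + 3)*4 = 8*4 = 32)
(Z + U(-22, p(X(-1)))) + 2390 = (15645 + 32) + 2390 = 15677 + 2390 = 18067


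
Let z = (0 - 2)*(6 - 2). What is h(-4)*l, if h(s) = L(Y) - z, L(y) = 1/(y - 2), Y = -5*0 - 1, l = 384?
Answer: 2944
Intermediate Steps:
Y = -1 (Y = 0 - 1 = -1)
L(y) = 1/(-2 + y)
z = -8 (z = -2*4 = -8)
h(s) = 23/3 (h(s) = 1/(-2 - 1) - 1*(-8) = 1/(-3) + 8 = -1/3 + 8 = 23/3)
h(-4)*l = (23/3)*384 = 2944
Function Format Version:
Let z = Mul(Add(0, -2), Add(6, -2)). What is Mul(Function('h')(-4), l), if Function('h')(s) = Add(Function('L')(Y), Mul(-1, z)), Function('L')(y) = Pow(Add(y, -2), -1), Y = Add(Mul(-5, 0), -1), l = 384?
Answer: 2944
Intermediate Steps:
Y = -1 (Y = Add(0, -1) = -1)
Function('L')(y) = Pow(Add(-2, y), -1)
z = -8 (z = Mul(-2, 4) = -8)
Function('h')(s) = Rational(23, 3) (Function('h')(s) = Add(Pow(Add(-2, -1), -1), Mul(-1, -8)) = Add(Pow(-3, -1), 8) = Add(Rational(-1, 3), 8) = Rational(23, 3))
Mul(Function('h')(-4), l) = Mul(Rational(23, 3), 384) = 2944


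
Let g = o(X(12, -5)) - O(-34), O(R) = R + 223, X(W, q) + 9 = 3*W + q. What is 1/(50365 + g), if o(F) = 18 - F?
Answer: 1/50172 ≈ 1.9931e-5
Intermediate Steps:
X(W, q) = -9 + q + 3*W (X(W, q) = -9 + (3*W + q) = -9 + (q + 3*W) = -9 + q + 3*W)
O(R) = 223 + R
g = -193 (g = (18 - (-9 - 5 + 3*12)) - (223 - 34) = (18 - (-9 - 5 + 36)) - 1*189 = (18 - 1*22) - 189 = (18 - 22) - 189 = -4 - 189 = -193)
1/(50365 + g) = 1/(50365 - 193) = 1/50172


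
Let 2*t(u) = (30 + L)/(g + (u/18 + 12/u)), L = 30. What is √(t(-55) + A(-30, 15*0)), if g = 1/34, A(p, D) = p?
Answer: 2*I*√7313118870/27301 ≈ 6.2647*I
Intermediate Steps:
g = 1/34 ≈ 0.029412
t(u) = 30/(1/34 + 12/u + u/18) (t(u) = ((30 + 30)/(1/34 + (u/18 + 12/u)))/2 = (60/(1/34 + (u*(1/18) + 12/u)))/2 = (60/(1/34 + (u/18 + 12/u)))/2 = (60/(1/34 + (12/u + u/18)))/2 = (60/(1/34 + 12/u + u/18))/2 = 30/(1/34 + 12/u + u/18))
√(t(-55) + A(-30, 15*0)) = √(9180*(-55)/(3672 + 9*(-55) + 17*(-55)²) - 30) = √(9180*(-55)/(3672 - 495 + 17*3025) - 30) = √(9180*(-55)/(3672 - 495 + 51425) - 30) = √(9180*(-55)/54602 - 30) = √(9180*(-55)*(1/54602) - 30) = √(-252450/27301 - 30) = √(-1071480/27301) = 2*I*√7313118870/27301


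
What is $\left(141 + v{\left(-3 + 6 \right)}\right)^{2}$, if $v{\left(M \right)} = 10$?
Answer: $22801$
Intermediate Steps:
$\left(141 + v{\left(-3 + 6 \right)}\right)^{2} = \left(141 + 10\right)^{2} = 151^{2} = 22801$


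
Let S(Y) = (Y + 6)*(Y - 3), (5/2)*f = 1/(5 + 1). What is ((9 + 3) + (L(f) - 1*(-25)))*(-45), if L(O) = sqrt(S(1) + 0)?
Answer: -1665 - 45*I*sqrt(14) ≈ -1665.0 - 168.37*I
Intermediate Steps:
f = 1/15 (f = 2/(5*(5 + 1)) = (2/5)/6 = (2/5)*(1/6) = 1/15 ≈ 0.066667)
S(Y) = (-3 + Y)*(6 + Y) (S(Y) = (6 + Y)*(-3 + Y) = (-3 + Y)*(6 + Y))
L(O) = I*sqrt(14) (L(O) = sqrt((-18 + 1**2 + 3*1) + 0) = sqrt((-18 + 1 + 3) + 0) = sqrt(-14 + 0) = sqrt(-14) = I*sqrt(14))
((9 + 3) + (L(f) - 1*(-25)))*(-45) = ((9 + 3) + (I*sqrt(14) - 1*(-25)))*(-45) = (12 + (I*sqrt(14) + 25))*(-45) = (12 + (25 + I*sqrt(14)))*(-45) = (37 + I*sqrt(14))*(-45) = -1665 - 45*I*sqrt(14)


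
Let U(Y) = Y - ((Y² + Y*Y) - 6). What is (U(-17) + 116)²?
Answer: 223729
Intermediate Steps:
U(Y) = 6 + Y - 2*Y² (U(Y) = Y - ((Y² + Y²) - 6) = Y - (2*Y² - 6) = Y - (-6 + 2*Y²) = Y + (6 - 2*Y²) = 6 + Y - 2*Y²)
(U(-17) + 116)² = ((6 - 17 - 2*(-17)²) + 116)² = ((6 - 17 - 2*289) + 116)² = ((6 - 17 - 578) + 116)² = (-589 + 116)² = (-473)² = 223729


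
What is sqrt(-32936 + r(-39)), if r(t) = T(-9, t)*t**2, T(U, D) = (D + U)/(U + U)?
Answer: 76*I*sqrt(5) ≈ 169.94*I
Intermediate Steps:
T(U, D) = (D + U)/(2*U) (T(U, D) = (D + U)/((2*U)) = (D + U)*(1/(2*U)) = (D + U)/(2*U))
r(t) = t**2*(1/2 - t/18) (r(t) = ((1/2)*(t - 9)/(-9))*t**2 = ((1/2)*(-1/9)*(-9 + t))*t**2 = (1/2 - t/18)*t**2 = t**2*(1/2 - t/18))
sqrt(-32936 + r(-39)) = sqrt(-32936 + (1/18)*(-39)**2*(9 - 1*(-39))) = sqrt(-32936 + (1/18)*1521*(9 + 39)) = sqrt(-32936 + (1/18)*1521*48) = sqrt(-32936 + 4056) = sqrt(-28880) = 76*I*sqrt(5)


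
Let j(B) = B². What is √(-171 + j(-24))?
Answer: 9*√5 ≈ 20.125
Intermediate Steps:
√(-171 + j(-24)) = √(-171 + (-24)²) = √(-171 + 576) = √405 = 9*√5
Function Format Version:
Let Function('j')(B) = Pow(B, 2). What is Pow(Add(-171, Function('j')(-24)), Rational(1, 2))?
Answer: Mul(9, Pow(5, Rational(1, 2))) ≈ 20.125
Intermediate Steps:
Pow(Add(-171, Function('j')(-24)), Rational(1, 2)) = Pow(Add(-171, Pow(-24, 2)), Rational(1, 2)) = Pow(Add(-171, 576), Rational(1, 2)) = Pow(405, Rational(1, 2)) = Mul(9, Pow(5, Rational(1, 2)))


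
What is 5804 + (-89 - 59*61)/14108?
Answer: 20469786/3527 ≈ 5803.7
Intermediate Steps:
5804 + (-89 - 59*61)/14108 = 5804 + (-89 - 3599)*(1/14108) = 5804 - 3688*1/14108 = 5804 - 922/3527 = 20469786/3527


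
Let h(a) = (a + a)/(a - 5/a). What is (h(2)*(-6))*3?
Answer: 144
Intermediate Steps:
h(a) = 2*a/(a - 5/a) (h(a) = (2*a)/(a - 5/a) = 2*a/(a - 5/a))
(h(2)*(-6))*3 = ((2*2²/(-5 + 2²))*(-6))*3 = ((2*4/(-5 + 4))*(-6))*3 = ((2*4/(-1))*(-6))*3 = ((2*4*(-1))*(-6))*3 = -8*(-6)*3 = 48*3 = 144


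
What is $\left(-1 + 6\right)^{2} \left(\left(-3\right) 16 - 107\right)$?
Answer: $-3875$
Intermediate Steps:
$\left(-1 + 6\right)^{2} \left(\left(-3\right) 16 - 107\right) = 5^{2} \left(-48 - 107\right) = 25 \left(-155\right) = -3875$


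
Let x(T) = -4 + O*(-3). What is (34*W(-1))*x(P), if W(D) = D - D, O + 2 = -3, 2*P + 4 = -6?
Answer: 0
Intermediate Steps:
P = -5 (P = -2 + (1/2)*(-6) = -2 - 3 = -5)
O = -5 (O = -2 - 3 = -5)
x(T) = 11 (x(T) = -4 - 5*(-3) = -4 + 15 = 11)
W(D) = 0
(34*W(-1))*x(P) = (34*0)*11 = 0*11 = 0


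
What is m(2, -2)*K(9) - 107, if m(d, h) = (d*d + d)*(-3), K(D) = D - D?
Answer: -107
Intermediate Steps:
K(D) = 0
m(d, h) = -3*d - 3*d² (m(d, h) = (d² + d)*(-3) = (d + d²)*(-3) = -3*d - 3*d²)
m(2, -2)*K(9) - 107 = -3*2*(1 + 2)*0 - 107 = -3*2*3*0 - 107 = -18*0 - 107 = 0 - 107 = -107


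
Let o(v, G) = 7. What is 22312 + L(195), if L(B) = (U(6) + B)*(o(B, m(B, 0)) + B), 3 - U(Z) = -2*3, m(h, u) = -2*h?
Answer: 63520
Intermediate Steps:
U(Z) = 9 (U(Z) = 3 - (-2)*3 = 3 - 1*(-6) = 3 + 6 = 9)
L(B) = (7 + B)*(9 + B) (L(B) = (9 + B)*(7 + B) = (7 + B)*(9 + B))
22312 + L(195) = 22312 + (63 + 195² + 16*195) = 22312 + (63 + 38025 + 3120) = 22312 + 41208 = 63520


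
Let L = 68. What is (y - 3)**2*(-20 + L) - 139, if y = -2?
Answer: 1061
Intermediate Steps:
(y - 3)**2*(-20 + L) - 139 = (-2 - 3)**2*(-20 + 68) - 139 = (-5)**2*48 - 139 = 25*48 - 139 = 1200 - 139 = 1061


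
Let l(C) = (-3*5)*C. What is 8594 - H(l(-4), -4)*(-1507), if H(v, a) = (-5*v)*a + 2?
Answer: 1820008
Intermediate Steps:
l(C) = -15*C
H(v, a) = 2 - 5*a*v (H(v, a) = -5*a*v + 2 = 2 - 5*a*v)
8594 - H(l(-4), -4)*(-1507) = 8594 - (2 - 5*(-4)*(-15*(-4)))*(-1507) = 8594 - (2 - 5*(-4)*60)*(-1507) = 8594 - (2 + 1200)*(-1507) = 8594 - 1202*(-1507) = 8594 - 1*(-1811414) = 8594 + 1811414 = 1820008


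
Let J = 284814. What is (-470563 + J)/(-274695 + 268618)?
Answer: 185749/6077 ≈ 30.566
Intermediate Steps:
(-470563 + J)/(-274695 + 268618) = (-470563 + 284814)/(-274695 + 268618) = -185749/(-6077) = -185749*(-1/6077) = 185749/6077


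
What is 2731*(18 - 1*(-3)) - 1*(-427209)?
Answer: 484560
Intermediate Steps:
2731*(18 - 1*(-3)) - 1*(-427209) = 2731*(18 + 3) + 427209 = 2731*21 + 427209 = 57351 + 427209 = 484560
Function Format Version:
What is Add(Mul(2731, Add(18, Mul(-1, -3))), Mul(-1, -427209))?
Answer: 484560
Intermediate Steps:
Add(Mul(2731, Add(18, Mul(-1, -3))), Mul(-1, -427209)) = Add(Mul(2731, Add(18, 3)), 427209) = Add(Mul(2731, 21), 427209) = Add(57351, 427209) = 484560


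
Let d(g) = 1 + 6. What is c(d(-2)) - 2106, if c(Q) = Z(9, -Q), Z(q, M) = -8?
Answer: -2114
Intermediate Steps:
d(g) = 7
c(Q) = -8
c(d(-2)) - 2106 = -8 - 2106 = -2114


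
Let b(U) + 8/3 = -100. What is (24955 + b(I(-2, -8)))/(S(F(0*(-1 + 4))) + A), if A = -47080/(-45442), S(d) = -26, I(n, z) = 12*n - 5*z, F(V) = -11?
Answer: -1694009597/1701618 ≈ -995.53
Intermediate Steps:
I(n, z) = -5*z + 12*n
b(U) = -308/3 (b(U) = -8/3 - 100 = -308/3)
A = 23540/22721 (A = -47080*(-1/45442) = 23540/22721 ≈ 1.0360)
(24955 + b(I(-2, -8)))/(S(F(0*(-1 + 4))) + A) = (24955 - 308/3)/(-26 + 23540/22721) = 74557/(3*(-567206/22721)) = (74557/3)*(-22721/567206) = -1694009597/1701618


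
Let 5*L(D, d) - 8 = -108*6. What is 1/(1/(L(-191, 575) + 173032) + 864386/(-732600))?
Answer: -15833683800/18681883043 ≈ -0.84754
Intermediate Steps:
L(D, d) = -128 (L(D, d) = 8/5 + (-108*6)/5 = 8/5 + (1/5)*(-648) = 8/5 - 648/5 = -128)
1/(1/(L(-191, 575) + 173032) + 864386/(-732600)) = 1/(1/(-128 + 173032) + 864386/(-732600)) = 1/(1/172904 + 864386*(-1/732600)) = 1/(1/172904 - 432193/366300) = 1/(-18681883043/15833683800) = -15833683800/18681883043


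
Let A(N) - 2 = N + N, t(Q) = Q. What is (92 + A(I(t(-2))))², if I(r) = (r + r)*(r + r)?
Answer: 15876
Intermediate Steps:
I(r) = 4*r² (I(r) = (2*r)*(2*r) = 4*r²)
A(N) = 2 + 2*N (A(N) = 2 + (N + N) = 2 + 2*N)
(92 + A(I(t(-2))))² = (92 + (2 + 2*(4*(-2)²)))² = (92 + (2 + 2*(4*4)))² = (92 + (2 + 2*16))² = (92 + (2 + 32))² = (92 + 34)² = 126² = 15876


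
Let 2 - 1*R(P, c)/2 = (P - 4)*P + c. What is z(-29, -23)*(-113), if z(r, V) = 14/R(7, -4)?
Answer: 791/15 ≈ 52.733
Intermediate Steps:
R(P, c) = 4 - 2*c - 2*P*(-4 + P) (R(P, c) = 4 - 2*((P - 4)*P + c) = 4 - 2*((-4 + P)*P + c) = 4 - 2*(P*(-4 + P) + c) = 4 - 2*(c + P*(-4 + P)) = 4 + (-2*c - 2*P*(-4 + P)) = 4 - 2*c - 2*P*(-4 + P))
z(r, V) = -7/15 (z(r, V) = 14/(4 - 2*(-4) - 2*7² + 8*7) = 14/(4 + 8 - 2*49 + 56) = 14/(4 + 8 - 98 + 56) = 14/(-30) = 14*(-1/30) = -7/15)
z(-29, -23)*(-113) = -7/15*(-113) = 791/15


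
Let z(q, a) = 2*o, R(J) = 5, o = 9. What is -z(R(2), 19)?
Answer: -18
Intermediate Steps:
z(q, a) = 18 (z(q, a) = 2*9 = 18)
-z(R(2), 19) = -1*18 = -18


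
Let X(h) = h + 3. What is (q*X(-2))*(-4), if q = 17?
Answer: -68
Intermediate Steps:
X(h) = 3 + h
(q*X(-2))*(-4) = (17*(3 - 2))*(-4) = (17*1)*(-4) = 17*(-4) = -68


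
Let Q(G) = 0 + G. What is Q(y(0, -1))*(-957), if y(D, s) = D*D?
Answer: 0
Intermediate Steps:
y(D, s) = D²
Q(G) = G
Q(y(0, -1))*(-957) = 0²*(-957) = 0*(-957) = 0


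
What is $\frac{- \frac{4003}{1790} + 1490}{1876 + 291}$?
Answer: $\frac{2663097}{3878930} \approx 0.68655$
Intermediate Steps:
$\frac{- \frac{4003}{1790} + 1490}{1876 + 291} = \frac{\left(-4003\right) \frac{1}{1790} + 1490}{2167} = \left(- \frac{4003}{1790} + 1490\right) \frac{1}{2167} = \frac{2663097}{1790} \cdot \frac{1}{2167} = \frac{2663097}{3878930}$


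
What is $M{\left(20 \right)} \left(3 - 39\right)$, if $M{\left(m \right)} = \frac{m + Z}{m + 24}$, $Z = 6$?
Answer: $- \frac{234}{11} \approx -21.273$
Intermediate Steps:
$M{\left(m \right)} = \frac{6 + m}{24 + m}$ ($M{\left(m \right)} = \frac{m + 6}{m + 24} = \frac{6 + m}{24 + m}$)
$M{\left(20 \right)} \left(3 - 39\right) = \frac{6 + 20}{24 + 20} \left(3 - 39\right) = \frac{1}{44} \cdot 26 \left(3 - 39\right) = \frac{1}{44} \cdot 26 \left(-36\right) = \frac{13}{22} \left(-36\right) = - \frac{234}{11}$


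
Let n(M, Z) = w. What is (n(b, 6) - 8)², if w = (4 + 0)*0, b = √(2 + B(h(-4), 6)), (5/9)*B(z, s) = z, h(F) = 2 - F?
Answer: 64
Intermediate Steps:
B(z, s) = 9*z/5
b = 8*√5/5 (b = √(2 + 9*(2 - 1*(-4))/5) = √(2 + 9*(2 + 4)/5) = √(2 + (9/5)*6) = √(2 + 54/5) = √(64/5) = 8*√5/5 ≈ 3.5777)
w = 0 (w = 4*0 = 0)
n(M, Z) = 0
(n(b, 6) - 8)² = (0 - 8)² = (-8)² = 64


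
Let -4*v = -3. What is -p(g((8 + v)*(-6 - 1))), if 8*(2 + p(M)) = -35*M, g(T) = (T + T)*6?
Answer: -25709/8 ≈ -3213.6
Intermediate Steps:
v = ¾ (v = -¼*(-3) = ¾ ≈ 0.75000)
g(T) = 12*T (g(T) = (2*T)*6 = 12*T)
p(M) = -2 - 35*M/8 (p(M) = -2 + (-35*M)/8 = -2 - 35*M/8)
-p(g((8 + v)*(-6 - 1))) = -(-2 - 105*(8 + ¾)*(-6 - 1)/2) = -(-2 - 105*(35/4)*(-7)/2) = -(-2 - 105*(-245)/(2*4)) = -(-2 - 35/8*(-735)) = -(-2 + 25725/8) = -1*25709/8 = -25709/8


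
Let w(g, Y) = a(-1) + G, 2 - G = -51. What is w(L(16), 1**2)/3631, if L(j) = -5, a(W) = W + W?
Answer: 51/3631 ≈ 0.014046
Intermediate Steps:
a(W) = 2*W
G = 53 (G = 2 - 1*(-51) = 2 + 51 = 53)
w(g, Y) = 51 (w(g, Y) = 2*(-1) + 53 = -2 + 53 = 51)
w(L(16), 1**2)/3631 = 51/3631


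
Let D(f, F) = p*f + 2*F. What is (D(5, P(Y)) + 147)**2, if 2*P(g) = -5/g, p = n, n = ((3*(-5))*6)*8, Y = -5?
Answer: 11916304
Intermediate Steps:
n = -720 (n = -15*6*8 = -90*8 = -720)
p = -720
P(g) = -5/(2*g) (P(g) = (-5/g)/2 = -5/(2*g))
D(f, F) = -720*f + 2*F
(D(5, P(Y)) + 147)**2 = ((-720*5 + 2*(-5/2/(-5))) + 147)**2 = ((-3600 + 2*(-5/2*(-1/5))) + 147)**2 = ((-3600 + 2*(1/2)) + 147)**2 = ((-3600 + 1) + 147)**2 = (-3599 + 147)**2 = (-3452)**2 = 11916304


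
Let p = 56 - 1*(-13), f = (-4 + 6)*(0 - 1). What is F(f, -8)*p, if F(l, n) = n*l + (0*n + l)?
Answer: 966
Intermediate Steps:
f = -2 (f = 2*(-1) = -2)
p = 69 (p = 56 + 13 = 69)
F(l, n) = l + l*n (F(l, n) = l*n + (0 + l) = l*n + l = l + l*n)
F(f, -8)*p = -2*(1 - 8)*69 = -2*(-7)*69 = 14*69 = 966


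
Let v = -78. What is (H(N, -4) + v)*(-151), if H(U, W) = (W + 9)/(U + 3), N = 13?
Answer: 187693/16 ≈ 11731.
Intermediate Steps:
H(U, W) = (9 + W)/(3 + U)
(H(N, -4) + v)*(-151) = ((9 - 4)/(3 + 13) - 78)*(-151) = (5/16 - 78)*(-151) = -1243/16*(-151) = 187693/16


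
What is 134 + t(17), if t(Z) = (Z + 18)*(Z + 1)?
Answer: 764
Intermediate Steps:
t(Z) = (1 + Z)*(18 + Z) (t(Z) = (18 + Z)*(1 + Z) = (1 + Z)*(18 + Z))
134 + t(17) = 134 + (18 + 17² + 19*17) = 134 + (18 + 289 + 323) = 134 + 630 = 764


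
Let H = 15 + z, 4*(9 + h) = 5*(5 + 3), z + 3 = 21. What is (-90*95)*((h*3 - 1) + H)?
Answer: -299250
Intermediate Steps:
z = 18 (z = -3 + 21 = 18)
h = 1 (h = -9 + (5*(5 + 3))/4 = -9 + (5*8)/4 = -9 + (¼)*40 = -9 + 10 = 1)
H = 33 (H = 15 + 18 = 33)
(-90*95)*((h*3 - 1) + H) = (-90*95)*((1*3 - 1) + 33) = -8550*((3 - 1) + 33) = -8550*(2 + 33) = -8550*35 = -299250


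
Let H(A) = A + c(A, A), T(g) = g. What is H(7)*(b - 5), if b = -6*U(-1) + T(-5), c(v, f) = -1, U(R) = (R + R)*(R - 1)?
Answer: -204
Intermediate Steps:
U(R) = 2*R*(-1 + R) (U(R) = (2*R)*(-1 + R) = 2*R*(-1 + R))
H(A) = -1 + A (H(A) = A - 1 = -1 + A)
b = -29 (b = -12*(-1)*(-1 - 1) - 5 = -12*(-1)*(-2) - 5 = -6*4 - 5 = -24 - 5 = -29)
H(7)*(b - 5) = (-1 + 7)*(-29 - 5) = 6*(-34) = -204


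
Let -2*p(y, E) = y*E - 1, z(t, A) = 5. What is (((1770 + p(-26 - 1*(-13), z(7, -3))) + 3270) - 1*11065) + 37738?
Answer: 31746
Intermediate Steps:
p(y, E) = ½ - E*y/2 (p(y, E) = -(y*E - 1)/2 = -(E*y - 1)/2 = -(-1 + E*y)/2 = ½ - E*y/2)
(((1770 + p(-26 - 1*(-13), z(7, -3))) + 3270) - 1*11065) + 37738 = (((1770 + (½ - ½*5*(-26 - 1*(-13)))) + 3270) - 1*11065) + 37738 = (((1770 + (½ - ½*5*(-26 + 13))) + 3270) - 11065) + 37738 = (((1770 + (½ - ½*5*(-13))) + 3270) - 11065) + 37738 = (((1770 + (½ + 65/2)) + 3270) - 11065) + 37738 = (((1770 + 33) + 3270) - 11065) + 37738 = ((1803 + 3270) - 11065) + 37738 = (5073 - 11065) + 37738 = -5992 + 37738 = 31746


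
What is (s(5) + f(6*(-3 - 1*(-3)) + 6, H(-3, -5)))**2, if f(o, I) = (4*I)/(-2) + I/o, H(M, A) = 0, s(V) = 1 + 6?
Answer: 49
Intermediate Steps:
s(V) = 7
f(o, I) = -2*I + I/o (f(o, I) = (4*I)*(-1/2) + I/o = -2*I + I/o)
(s(5) + f(6*(-3 - 1*(-3)) + 6, H(-3, -5)))**2 = (7 + (-2*0 + 0/(6*(-3 - 1*(-3)) + 6)))**2 = (7 + (0 + 0/(6*(-3 + 3) + 6)))**2 = (7 + (0 + 0/(6*0 + 6)))**2 = (7 + (0 + 0/(0 + 6)))**2 = (7 + (0 + 0/6))**2 = (7 + (0 + 0*(1/6)))**2 = (7 + (0 + 0))**2 = (7 + 0)**2 = 7**2 = 49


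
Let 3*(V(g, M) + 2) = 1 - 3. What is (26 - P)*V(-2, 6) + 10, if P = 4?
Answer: -146/3 ≈ -48.667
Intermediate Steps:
V(g, M) = -8/3 (V(g, M) = -2 + (1 - 3)/3 = -2 + (1/3)*(-2) = -2 - 2/3 = -8/3)
(26 - P)*V(-2, 6) + 10 = (26 - 1*4)*(-8/3) + 10 = (26 - 4)*(-8/3) + 10 = 22*(-8/3) + 10 = -176/3 + 10 = -146/3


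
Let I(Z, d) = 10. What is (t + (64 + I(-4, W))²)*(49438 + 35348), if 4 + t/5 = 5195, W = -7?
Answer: 2664908766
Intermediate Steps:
t = 25955 (t = -20 + 5*5195 = -20 + 25975 = 25955)
(t + (64 + I(-4, W))²)*(49438 + 35348) = (25955 + (64 + 10)²)*(49438 + 35348) = (25955 + 74²)*84786 = (25955 + 5476)*84786 = 31431*84786 = 2664908766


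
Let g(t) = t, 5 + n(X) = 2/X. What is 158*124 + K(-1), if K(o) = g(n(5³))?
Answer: 2448377/125 ≈ 19587.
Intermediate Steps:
n(X) = -5 + 2/X
K(o) = -623/125 (K(o) = -5 + 2/(5³) = -5 + 2/125 = -623/125)
158*124 + K(-1) = 158*124 - 623/125 = 19592 - 623/125 = 2448377/125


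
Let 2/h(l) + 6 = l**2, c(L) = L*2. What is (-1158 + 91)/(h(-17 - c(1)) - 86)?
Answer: 378785/30528 ≈ 12.408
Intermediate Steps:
c(L) = 2*L
h(l) = 2/(-6 + l**2)
(-1158 + 91)/(h(-17 - c(1)) - 86) = (-1158 + 91)/(2/(-6 + (-17 - 2)**2) - 86) = -1067/(2/(-6 + (-17 - 1*2)**2) - 86) = -1067/(2/(-6 + (-17 - 2)**2) - 86) = -1067/(2/(-6 + (-19)**2) - 86) = -1067/(2/(-6 + 361) - 86) = -1067/(2/355 - 86) = -1067/(-30528/355) = -1067*(-355/30528) = 378785/30528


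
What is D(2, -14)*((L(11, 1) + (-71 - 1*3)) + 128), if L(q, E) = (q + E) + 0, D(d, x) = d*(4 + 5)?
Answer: 1188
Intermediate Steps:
D(d, x) = 9*d (D(d, x) = d*9 = 9*d)
L(q, E) = E + q (L(q, E) = (E + q) + 0 = E + q)
D(2, -14)*((L(11, 1) + (-71 - 1*3)) + 128) = (9*2)*(((1 + 11) + (-71 - 1*3)) + 128) = 18*((12 + (-71 - 3)) + 128) = 18*((12 - 74) + 128) = 18*(-62 + 128) = 18*66 = 1188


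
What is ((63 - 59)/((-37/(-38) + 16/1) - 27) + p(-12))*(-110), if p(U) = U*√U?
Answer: 16720/381 + 2640*I*√3 ≈ 43.885 + 4572.6*I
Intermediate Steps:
p(U) = U^(3/2)
((63 - 59)/((-37/(-38) + 16/1) - 27) + p(-12))*(-110) = ((63 - 59)/((-37/(-38) + 16/1) - 27) + (-12)^(3/2))*(-110) = (4/((-37*(-1/38) + 16*1) - 27) - 24*I*√3)*(-110) = (4/((37/38 + 16) - 27) - 24*I*√3)*(-110) = (4/(645/38 - 27) - 24*I*√3)*(-110) = (4/(-381/38) - 24*I*√3)*(-110) = (4*(-38/381) - 24*I*√3)*(-110) = (-152/381 - 24*I*√3)*(-110) = 16720/381 + 2640*I*√3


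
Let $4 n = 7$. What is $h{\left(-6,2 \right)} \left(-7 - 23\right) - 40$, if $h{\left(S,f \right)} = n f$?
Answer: $-145$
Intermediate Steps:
$n = \frac{7}{4}$ ($n = \frac{1}{4} \cdot 7 = \frac{7}{4} \approx 1.75$)
$h{\left(S,f \right)} = \frac{7 f}{4}$
$h{\left(-6,2 \right)} \left(-7 - 23\right) - 40 = \frac{7}{4} \cdot 2 \left(-7 - 23\right) - 40 = \frac{7 \left(-7 - 23\right)}{2} - 40 = \frac{7}{2} \left(-30\right) - 40 = -105 - 40 = -145$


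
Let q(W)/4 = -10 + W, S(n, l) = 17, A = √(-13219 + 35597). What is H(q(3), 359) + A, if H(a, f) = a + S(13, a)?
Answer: -11 + √22378 ≈ 138.59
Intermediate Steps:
A = √22378 ≈ 149.59
q(W) = -40 + 4*W (q(W) = 4*(-10 + W) = -40 + 4*W)
H(a, f) = 17 + a (H(a, f) = a + 17 = 17 + a)
H(q(3), 359) + A = (17 + (-40 + 4*3)) + √22378 = (17 + (-40 + 12)) + √22378 = (17 - 28) + √22378 = -11 + √22378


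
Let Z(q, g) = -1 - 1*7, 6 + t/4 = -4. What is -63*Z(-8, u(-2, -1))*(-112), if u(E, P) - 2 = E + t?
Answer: -56448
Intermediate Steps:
t = -40 (t = -24 + 4*(-4) = -24 - 16 = -40)
u(E, P) = -38 + E (u(E, P) = 2 + (E - 40) = 2 + (-40 + E) = -38 + E)
Z(q, g) = -8 (Z(q, g) = -1 - 7 = -8)
-63*Z(-8, u(-2, -1))*(-112) = -63*(-8)*(-112) = 504*(-112) = -56448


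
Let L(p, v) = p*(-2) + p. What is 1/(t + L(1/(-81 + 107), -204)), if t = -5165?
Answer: -26/134291 ≈ -0.00019361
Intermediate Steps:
L(p, v) = -p (L(p, v) = -2*p + p = -p)
1/(t + L(1/(-81 + 107), -204)) = 1/(-5165 - 1/(-81 + 107)) = 1/(-5165 - 1/26) = 1/(-134291/26) = -26/134291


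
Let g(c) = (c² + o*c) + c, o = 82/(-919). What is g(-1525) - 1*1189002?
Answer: 1043280112/919 ≈ 1.1352e+6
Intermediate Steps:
o = -82/919 (o = 82*(-1/919) = -82/919 ≈ -0.089227)
g(c) = c² + 837*c/919 (g(c) = (c² - 82*c/919) + c = c² + 837*c/919)
g(-1525) - 1*1189002 = (1/919)*(-1525)*(837 + 919*(-1525)) - 1*1189002 = (1/919)*(-1525)*(837 - 1401475) - 1189002 = (1/919)*(-1525)*(-1400638) - 1189002 = 2135972950/919 - 1189002 = 1043280112/919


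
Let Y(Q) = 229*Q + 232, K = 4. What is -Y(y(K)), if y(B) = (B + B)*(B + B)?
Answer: -14888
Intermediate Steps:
y(B) = 4*B**2 (y(B) = (2*B)*(2*B) = 4*B**2)
Y(Q) = 232 + 229*Q
-Y(y(K)) = -(232 + 229*(4*4**2)) = -(232 + 229*(4*16)) = -(232 + 229*64) = -(232 + 14656) = -1*14888 = -14888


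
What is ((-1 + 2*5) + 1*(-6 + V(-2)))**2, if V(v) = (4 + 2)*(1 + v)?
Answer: 9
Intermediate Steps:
V(v) = 6 + 6*v (V(v) = 6*(1 + v) = 6 + 6*v)
((-1 + 2*5) + 1*(-6 + V(-2)))**2 = ((-1 + 2*5) + 1*(-6 + (6 + 6*(-2))))**2 = ((-1 + 10) + 1*(-6 + (6 - 12)))**2 = (9 + 1*(-6 - 6))**2 = (9 + 1*(-12))**2 = (9 - 12)**2 = (-3)**2 = 9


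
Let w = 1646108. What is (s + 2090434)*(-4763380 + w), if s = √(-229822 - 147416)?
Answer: -6516451376048 - 3117272*I*√377238 ≈ -6.5165e+12 - 1.9146e+9*I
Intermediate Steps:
s = I*√377238 (s = √(-377238) = I*√377238 ≈ 614.2*I)
(s + 2090434)*(-4763380 + w) = (I*√377238 + 2090434)*(-4763380 + 1646108) = (2090434 + I*√377238)*(-3117272) = -6516451376048 - 3117272*I*√377238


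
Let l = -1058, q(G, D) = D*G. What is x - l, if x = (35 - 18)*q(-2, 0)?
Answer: 1058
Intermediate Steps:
x = 0 (x = (35 - 18)*(0*(-2)) = 17*0 = 0)
x - l = 0 - 1*(-1058) = 0 + 1058 = 1058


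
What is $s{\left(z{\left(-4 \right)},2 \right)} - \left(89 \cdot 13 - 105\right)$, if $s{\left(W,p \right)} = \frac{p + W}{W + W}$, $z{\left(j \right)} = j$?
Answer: $- \frac{4207}{4} \approx -1051.8$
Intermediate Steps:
$s{\left(W,p \right)} = \frac{W + p}{2 W}$
$s{\left(z{\left(-4 \right)},2 \right)} - \left(89 \cdot 13 - 105\right) = \frac{-4 + 2}{2 \left(-4\right)} - \left(89 \cdot 13 - 105\right) = \frac{1}{2} \left(- \frac{1}{4}\right) \left(-2\right) - \left(1157 - 105\right) = \frac{1}{4} - 1052 = - \frac{4207}{4}$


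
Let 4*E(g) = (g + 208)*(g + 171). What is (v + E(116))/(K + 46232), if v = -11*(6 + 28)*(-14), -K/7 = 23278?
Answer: -2191/8978 ≈ -0.24404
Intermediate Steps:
K = -162946 (K = -7*23278 = -162946)
v = 5236 (v = -374*(-14) = -11*(-476) = 5236)
E(g) = (171 + g)*(208 + g)/4 (E(g) = ((g + 208)*(g + 171))/4 = ((208 + g)*(171 + g))/4 = ((171 + g)*(208 + g))/4 = (171 + g)*(208 + g)/4)
(v + E(116))/(K + 46232) = (5236 + (8892 + (¼)*116² + (379/4)*116))/(-162946 + 46232) = (5236 + (8892 + (¼)*13456 + 10991))/(-116714) = (5236 + (8892 + 3364 + 10991))*(-1/116714) = (5236 + 23247)*(-1/116714) = 28483*(-1/116714) = -2191/8978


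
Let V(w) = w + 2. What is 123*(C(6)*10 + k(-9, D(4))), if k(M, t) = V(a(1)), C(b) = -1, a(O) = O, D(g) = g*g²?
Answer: -861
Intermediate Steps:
D(g) = g³
V(w) = 2 + w
k(M, t) = 3 (k(M, t) = 2 + 1 = 3)
123*(C(6)*10 + k(-9, D(4))) = 123*(-1*10 + 3) = 123*(-10 + 3) = 123*(-7) = -861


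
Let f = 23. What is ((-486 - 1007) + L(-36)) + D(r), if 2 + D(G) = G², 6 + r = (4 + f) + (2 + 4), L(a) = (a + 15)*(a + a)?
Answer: 746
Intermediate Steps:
L(a) = 2*a*(15 + a) (L(a) = (15 + a)*(2*a) = 2*a*(15 + a))
r = 27 (r = -6 + ((4 + 23) + (2 + 4)) = -6 + (27 + 6) = -6 + 33 = 27)
D(G) = -2 + G²
((-486 - 1007) + L(-36)) + D(r) = ((-486 - 1007) + 2*(-36)*(15 - 36)) + (-2 + 27²) = (-1493 + 2*(-36)*(-21)) + (-2 + 729) = (-1493 + 1512) + 727 = 19 + 727 = 746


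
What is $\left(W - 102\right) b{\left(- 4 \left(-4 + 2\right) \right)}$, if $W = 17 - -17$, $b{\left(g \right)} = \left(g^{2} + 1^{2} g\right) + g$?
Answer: $-5440$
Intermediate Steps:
$b{\left(g \right)} = g^{2} + 2 g$ ($b{\left(g \right)} = \left(g^{2} + 1 g\right) + g = \left(g^{2} + g\right) + g = \left(g + g^{2}\right) + g = g^{2} + 2 g$)
$W = 34$ ($W = 17 + 17 = 34$)
$\left(W - 102\right) b{\left(- 4 \left(-4 + 2\right) \right)} = \left(34 - 102\right) - 4 \left(-4 + 2\right) \left(2 - 4 \left(-4 + 2\right)\right) = - 68 \left(-4\right) \left(-2\right) \left(2 - -8\right) = - 68 \cdot 8 \left(2 + 8\right) = - 68 \cdot 8 \cdot 10 = \left(-68\right) 80 = -5440$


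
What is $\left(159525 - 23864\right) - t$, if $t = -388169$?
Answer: $523830$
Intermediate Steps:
$\left(159525 - 23864\right) - t = \left(159525 - 23864\right) - -388169 = \left(159525 - 23864\right) + 388169 = 135661 + 388169 = 523830$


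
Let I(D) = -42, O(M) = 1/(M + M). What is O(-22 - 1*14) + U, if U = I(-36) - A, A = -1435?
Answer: 100295/72 ≈ 1393.0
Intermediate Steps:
O(M) = 1/(2*M)
U = 1393 (U = -42 - 1*(-1435) = -42 + 1435 = 1393)
O(-22 - 1*14) + U = 1/(2*(-22 - 1*14)) + 1393 = 1/(2*(-22 - 14)) + 1393 = (½)/(-36) + 1393 = (½)*(-1/36) + 1393 = -1/72 + 1393 = 100295/72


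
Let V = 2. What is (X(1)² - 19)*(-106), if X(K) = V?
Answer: 1590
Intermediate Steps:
X(K) = 2
(X(1)² - 19)*(-106) = (2² - 19)*(-106) = (4 - 19)*(-106) = -15*(-106) = 1590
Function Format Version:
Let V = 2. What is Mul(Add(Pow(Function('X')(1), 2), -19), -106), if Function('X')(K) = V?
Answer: 1590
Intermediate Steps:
Function('X')(K) = 2
Mul(Add(Pow(Function('X')(1), 2), -19), -106) = Mul(Add(Pow(2, 2), -19), -106) = Mul(Add(4, -19), -106) = Mul(-15, -106) = 1590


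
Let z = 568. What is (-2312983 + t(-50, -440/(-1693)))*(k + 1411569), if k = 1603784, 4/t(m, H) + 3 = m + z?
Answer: -3591847005358073/515 ≈ -6.9745e+12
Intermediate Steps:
t(m, H) = 4/(565 + m) (t(m, H) = 4/(-3 + (m + 568)) = 4/(-3 + (568 + m)) = 4/(565 + m))
(-2312983 + t(-50, -440/(-1693)))*(k + 1411569) = (-2312983 + 4/(565 - 50))*(1603784 + 1411569) = (-2312983 + 4/515)*3015353 = -1191186241/515*3015353 = -3591847005358073/515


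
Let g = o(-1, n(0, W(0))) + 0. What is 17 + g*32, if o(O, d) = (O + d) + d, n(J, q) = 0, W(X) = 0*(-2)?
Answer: -15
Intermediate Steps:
W(X) = 0
o(O, d) = O + 2*d
g = -1 (g = (-1 + 2*0) + 0 = (-1 + 0) + 0 = -1 + 0 = -1)
17 + g*32 = 17 - 1*32 = 17 - 32 = -15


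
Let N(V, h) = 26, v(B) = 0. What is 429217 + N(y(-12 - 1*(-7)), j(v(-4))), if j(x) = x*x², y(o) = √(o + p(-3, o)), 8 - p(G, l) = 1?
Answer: 429243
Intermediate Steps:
p(G, l) = 7 (p(G, l) = 8 - 1*1 = 8 - 1 = 7)
y(o) = √(7 + o) (y(o) = √(o + 7) = √(7 + o))
j(x) = x³
429217 + N(y(-12 - 1*(-7)), j(v(-4))) = 429217 + 26 = 429243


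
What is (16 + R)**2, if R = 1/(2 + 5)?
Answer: 12769/49 ≈ 260.59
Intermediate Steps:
R = 1/7 ≈ 0.14286
(16 + R)**2 = (16 + 1/7)**2 = (113/7)**2 = 12769/49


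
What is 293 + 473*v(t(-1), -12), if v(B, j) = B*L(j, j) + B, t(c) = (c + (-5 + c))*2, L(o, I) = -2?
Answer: 6915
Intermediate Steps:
t(c) = -10 + 4*c (t(c) = (-5 + 2*c)*2 = -10 + 4*c)
v(B, j) = -B (v(B, j) = B*(-2) + B = -2*B + B = -B)
293 + 473*v(t(-1), -12) = 293 + 473*(-(-10 + 4*(-1))) = 293 + 473*(-(-10 - 4)) = 293 + 473*(-1*(-14)) = 293 + 473*14 = 293 + 6622 = 6915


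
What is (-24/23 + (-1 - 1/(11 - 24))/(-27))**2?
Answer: 7376656/7241481 ≈ 1.0187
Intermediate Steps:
(-24/23 + (-1 - 1/(11 - 24))/(-27))**2 = (-24*1/23 + (-1 - 1/(-13))*(-1/27))**2 = (-24/23 + (-1 - 1*(-1/13))*(-1/27))**2 = (-24/23 + (-1 + 1/13)*(-1/27))**2 = (-24/23 - 12/13*(-1/27))**2 = (-24/23 + 4/117)**2 = (-2716/2691)**2 = 7376656/7241481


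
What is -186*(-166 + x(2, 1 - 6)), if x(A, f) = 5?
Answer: 29946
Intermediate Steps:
-186*(-166 + x(2, 1 - 6)) = -186*(-166 + 5) = -186*(-161) = 29946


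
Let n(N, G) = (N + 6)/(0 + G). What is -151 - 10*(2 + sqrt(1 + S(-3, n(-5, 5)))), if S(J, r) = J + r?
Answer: -171 - 6*I*sqrt(5) ≈ -171.0 - 13.416*I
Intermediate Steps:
n(N, G) = (6 + N)/G
-151 - 10*(2 + sqrt(1 + S(-3, n(-5, 5)))) = -151 - 10*(2 + sqrt(1 + (-3 + (6 - 5)/5))) = -151 - 10*(2 + sqrt(1 + (-3 + (1/5)*1))) = -151 - 10*(2 + sqrt(1 + (-3 + 1/5))) = -151 - 10*(2 + sqrt(1 - 14/5)) = -151 - 10*(2 + sqrt(-9/5)) = -151 - 10*(2 + 3*I*sqrt(5)/5) = -151 + (-20 - 6*I*sqrt(5)) = -171 - 6*I*sqrt(5)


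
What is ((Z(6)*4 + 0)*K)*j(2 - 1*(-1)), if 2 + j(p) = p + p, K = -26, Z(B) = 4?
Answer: -1664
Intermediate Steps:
j(p) = -2 + 2*p (j(p) = -2 + (p + p) = -2 + 2*p)
((Z(6)*4 + 0)*K)*j(2 - 1*(-1)) = ((4*4 + 0)*(-26))*(-2 + 2*(2 - 1*(-1))) = ((16 + 0)*(-26))*(-2 + 2*(2 + 1)) = (16*(-26))*(-2 + 2*3) = -416*(-2 + 6) = -416*4 = -1664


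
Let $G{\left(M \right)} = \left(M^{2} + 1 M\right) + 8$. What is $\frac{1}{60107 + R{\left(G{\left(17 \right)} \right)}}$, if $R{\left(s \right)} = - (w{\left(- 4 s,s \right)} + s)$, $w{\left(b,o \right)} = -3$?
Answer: $\frac{1}{59796} \approx 1.6724 \cdot 10^{-5}$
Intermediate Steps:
$G{\left(M \right)} = 8 + M + M^{2}$ ($G{\left(M \right)} = \left(M^{2} + M\right) + 8 = \left(M + M^{2}\right) + 8 = 8 + M + M^{2}$)
$R{\left(s \right)} = 3 - s$ ($R{\left(s \right)} = - (-3 + s) = 3 - s$)
$\frac{1}{60107 + R{\left(G{\left(17 \right)} \right)}} = \frac{1}{60107 + \left(3 - \left(8 + 17 + 17^{2}\right)\right)} = \frac{1}{60107 + \left(3 - \left(8 + 17 + 289\right)\right)} = \frac{1}{60107 + \left(3 - 314\right)} = \frac{1}{60107 - 311} = \frac{1}{59796}$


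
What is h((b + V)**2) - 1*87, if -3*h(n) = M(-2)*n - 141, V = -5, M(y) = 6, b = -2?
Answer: -138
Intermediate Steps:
h(n) = 47 - 2*n (h(n) = -(6*n - 141)/3 = -(-141 + 6*n)/3 = 47 - 2*n)
h((b + V)**2) - 1*87 = (47 - 2*(-2 - 5)**2) - 1*87 = (47 - 2*(-7)**2) - 87 = (47 - 2*49) - 87 = (47 - 98) - 87 = -51 - 87 = -138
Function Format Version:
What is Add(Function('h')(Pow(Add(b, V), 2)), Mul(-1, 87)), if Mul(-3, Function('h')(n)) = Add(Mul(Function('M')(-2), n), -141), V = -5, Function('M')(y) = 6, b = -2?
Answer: -138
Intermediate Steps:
Function('h')(n) = Add(47, Mul(-2, n)) (Function('h')(n) = Mul(Rational(-1, 3), Add(Mul(6, n), -141)) = Mul(Rational(-1, 3), Add(-141, Mul(6, n))) = Add(47, Mul(-2, n)))
Add(Function('h')(Pow(Add(b, V), 2)), Mul(-1, 87)) = Add(Add(47, Mul(-2, Pow(Add(-2, -5), 2))), Mul(-1, 87)) = Add(Add(47, Mul(-2, Pow(-7, 2))), -87) = Add(Add(47, Mul(-2, 49)), -87) = Add(Add(47, -98), -87) = Add(-51, -87) = -138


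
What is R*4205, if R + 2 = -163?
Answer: -693825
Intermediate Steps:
R = -165 (R = -2 - 163 = -165)
R*4205 = -165*4205 = -693825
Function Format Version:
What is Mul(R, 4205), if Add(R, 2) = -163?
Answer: -693825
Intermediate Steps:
R = -165 (R = Add(-2, -163) = -165)
Mul(R, 4205) = Mul(-165, 4205) = -693825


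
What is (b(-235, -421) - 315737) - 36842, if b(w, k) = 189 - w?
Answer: -352155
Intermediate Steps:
(b(-235, -421) - 315737) - 36842 = ((189 - 1*(-235)) - 315737) - 36842 = ((189 + 235) - 315737) - 36842 = (424 - 315737) - 36842 = -315313 - 36842 = -352155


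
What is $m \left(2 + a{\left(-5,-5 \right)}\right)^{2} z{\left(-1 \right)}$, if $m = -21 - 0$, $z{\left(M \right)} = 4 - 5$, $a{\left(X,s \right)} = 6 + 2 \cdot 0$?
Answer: $1344$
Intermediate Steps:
$a{\left(X,s \right)} = 6$ ($a{\left(X,s \right)} = 6 + 0 = 6$)
$z{\left(M \right)} = -1$
$m = -21$ ($m = -21 + 0 = -21$)
$m \left(2 + a{\left(-5,-5 \right)}\right)^{2} z{\left(-1 \right)} = - 21 \left(2 + 6\right)^{2} \left(-1\right) = - 21 \cdot 8^{2} \left(-1\right) = \left(-21\right) 64 \left(-1\right) = \left(-1344\right) \left(-1\right) = 1344$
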